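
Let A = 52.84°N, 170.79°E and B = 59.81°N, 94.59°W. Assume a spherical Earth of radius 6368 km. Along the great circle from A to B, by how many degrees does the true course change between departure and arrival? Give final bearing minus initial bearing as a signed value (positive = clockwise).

+84.2°

At departure: θ₁ = atan2(sin Δλ cos φ₂, cos φ₁ sin φ₂ − sin φ₁ cos φ₂ cos Δλ) = 42.12°
At arrival: θ₂ = atan2(sin Δλ cos φ₁, −cos φ₂ sin φ₁ + sin φ₂ cos φ₁ cos Δλ) = 126.33°
Δθ = θ₂ − θ₁ = +84.2°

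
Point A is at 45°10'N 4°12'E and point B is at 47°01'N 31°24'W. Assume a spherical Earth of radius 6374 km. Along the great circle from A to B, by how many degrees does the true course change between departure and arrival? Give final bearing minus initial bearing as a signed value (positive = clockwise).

-26.1°

At departure: θ₁ = atan2(sin Δλ cos φ₂, cos φ₁ sin φ₂ − sin φ₁ cos φ₂ cos Δλ) = 287.17°
At arrival: θ₂ = atan2(sin Δλ cos φ₁, −cos φ₂ sin φ₁ + sin φ₂ cos φ₁ cos Δλ) = 261.12°
Δθ = θ₂ − θ₁ = -26.1°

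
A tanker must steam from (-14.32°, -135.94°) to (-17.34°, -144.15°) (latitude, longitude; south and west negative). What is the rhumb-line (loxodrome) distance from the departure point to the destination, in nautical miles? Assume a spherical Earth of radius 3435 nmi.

Rhumb course C = atan2(Δλ, Δψ) with Δψ = ln[tan(π/4+φ₂/2)/tan(π/4+φ₁/2)] = -0.0548, Δλ = -0.1433 → C = 249.07°
d = R·|Δφ| / |cos C| = 3435·0.05271 / 0.35717 = 507 nmi

507 nmi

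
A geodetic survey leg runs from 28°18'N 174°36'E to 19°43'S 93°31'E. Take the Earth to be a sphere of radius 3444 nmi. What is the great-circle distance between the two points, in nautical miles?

5518 nmi

cos σ = sin φ₁ sin φ₂ + cos φ₁ cos φ₂ cos Δλ
      = sin(28.30°)sin(-19.72°) + cos(28.30°)cos(-19.72°)cos(-81.08°) = -0.0315
σ = 91.803° → d = Rσ = 3444·1.60227 = 5518 nmi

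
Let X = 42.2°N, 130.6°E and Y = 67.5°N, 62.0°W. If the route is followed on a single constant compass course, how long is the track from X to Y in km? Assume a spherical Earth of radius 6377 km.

Rhumb course C = atan2(Δλ, Δψ) with Δψ = ln[tan(π/4+φ₂/2)/tan(π/4+φ₁/2)] = +0.8010, Δλ = +2.9217 → C = 74.67°
d = R·|Δφ| / |cos C| = 6377·0.44157 / 0.26441 = 10650 km

10650 km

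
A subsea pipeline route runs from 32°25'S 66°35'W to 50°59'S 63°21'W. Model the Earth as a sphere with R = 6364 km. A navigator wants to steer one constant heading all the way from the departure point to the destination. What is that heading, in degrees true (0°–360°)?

172.7°

Meridional parts: M(φ₁)=-0.5986, M(φ₂)=-1.0377 → ΔM = -0.4390;  Δλ = +0.0564 rad
tan C = Δλ / ΔM = -0.1285 → C = 172.68°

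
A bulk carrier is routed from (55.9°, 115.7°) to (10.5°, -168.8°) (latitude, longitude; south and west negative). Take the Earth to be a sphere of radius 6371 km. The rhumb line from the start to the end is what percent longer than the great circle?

2.7%

Great circle: σ = 1.2777 rad → d_gc = Rσ = 8140.2 km
Rhumb: Δφ = -0.7924, Δλ = +1.3177, Δψ = -0.9976, q = Δφ/Δψ = 0.7943 → d_rh = R√(Δφ²+q²Δλ²) = 8363.4 km
Excess = (8363.4 − 8140.2) / 8140.2 = 223.2 / 8140.2 = 2.74% ≈ 2.7%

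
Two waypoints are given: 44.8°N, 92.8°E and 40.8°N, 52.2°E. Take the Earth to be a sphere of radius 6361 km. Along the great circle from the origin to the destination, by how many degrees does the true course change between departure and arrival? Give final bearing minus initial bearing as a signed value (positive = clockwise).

-28.2°

Initial bearing θ₁ = atan2(sin Δλ cos φ₂, cos φ₁ sin φ₂ − sin φ₁ cos φ₂ cos Δλ) = 276.79°
Final bearing θ₂ = (initial bearing from the destination back to the start) + 180° = 248.56°
Δθ = θ₂ − θ₁ = -28.2°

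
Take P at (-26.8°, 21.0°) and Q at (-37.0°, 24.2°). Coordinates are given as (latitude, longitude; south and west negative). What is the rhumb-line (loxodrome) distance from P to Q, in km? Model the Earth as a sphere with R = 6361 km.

1172 km

Δψ = ln[tan(π/4+φ₂/2)/tan(π/4+φ₁/2)] = -0.2102;  Δφ = -0.1780 rad,  Δλ = +0.0559 rad
q = Δφ/Δψ = 0.8470
d = R·√(Δφ² + q²Δλ²) = 6361·0.18420 = 1172 km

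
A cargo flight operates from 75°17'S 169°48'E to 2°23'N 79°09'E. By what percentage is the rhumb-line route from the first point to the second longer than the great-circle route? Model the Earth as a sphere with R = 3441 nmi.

5.4%

Great circle: σ = 1.6139 rad → d_gc = Rσ = 5553.5 nmi
Rhumb: Δφ = +1.3555, Δλ = -1.5821, Δψ = +2.0885, q = Δφ/Δψ = 0.6491 → d_rh = R√(Δφ²+q²Δλ²) = 5851.7 nmi
Excess = (5851.7 − 5553.5) / 5553.5 = 298.2 / 5553.5 = 5.37% ≈ 5.4%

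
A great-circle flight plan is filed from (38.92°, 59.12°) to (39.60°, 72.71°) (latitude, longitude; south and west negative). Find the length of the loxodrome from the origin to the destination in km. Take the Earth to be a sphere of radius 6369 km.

Rhumb course C = atan2(Δλ, Δψ) with Δψ = ln[tan(π/4+φ₂/2)/tan(π/4+φ₁/2)] = +0.0153, Δλ = +0.2372 → C = 86.30°
d = R·|Δφ| / |cos C| = 6369·0.01187 / 0.06449 = 1172 km

1172 km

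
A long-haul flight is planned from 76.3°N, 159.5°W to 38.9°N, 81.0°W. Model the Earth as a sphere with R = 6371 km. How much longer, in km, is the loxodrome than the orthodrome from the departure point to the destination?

332 km

Great circle: cos σ = sin φ₁ sin φ₂ + cos φ₁ cos φ₂ cos Δλ,  σ = 0.8674 rad → d_gc = 5525.9 km
Rhumb line: Δψ = -1.3812, q = Δφ/Δψ = 0.4726, d_rh = R√(Δφ²+q²Δλ²) = 5857.8 km
Excess = 5857.8 − 5525.9 = 331.9 ≈ 332 km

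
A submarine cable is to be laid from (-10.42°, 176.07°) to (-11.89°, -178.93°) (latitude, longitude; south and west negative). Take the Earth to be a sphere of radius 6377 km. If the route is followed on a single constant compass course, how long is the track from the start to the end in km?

570 km

Rhumb course C = atan2(Δλ, Δψ) with Δψ = ln[tan(π/4+φ₂/2)/tan(π/4+φ₁/2)] = -0.0262, Δλ = +0.0873 → C = 106.68°
d = R·|Δφ| / |cos C| = 6377·0.02566 / 0.28706 = 570 km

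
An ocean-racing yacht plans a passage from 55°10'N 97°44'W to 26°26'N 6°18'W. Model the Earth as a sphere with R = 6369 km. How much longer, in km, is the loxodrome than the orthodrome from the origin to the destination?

432 km

Great circle: cos σ = sin φ₁ sin φ₂ + cos φ₁ cos φ₂ cos Δλ,  σ = 1.2105 rad → d_gc = 7709.36 km
Rhumb line: Δψ = -0.6807, q = Δφ/Δψ = 0.7368, d_rh = R√(Δφ²+q²Δλ²) = 8140.93 km
Excess = 8140.93 − 7709.36 = 431.57 ≈ 432 km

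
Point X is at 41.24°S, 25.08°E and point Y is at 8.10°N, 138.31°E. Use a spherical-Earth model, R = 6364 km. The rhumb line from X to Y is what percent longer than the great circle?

Great circle: σ = 1.9676 rad → d_gc = Rσ = 12522.1 km
Rhumb: Δφ = +0.8611, Δλ = +1.9762, Δψ = +0.9333, q = Δφ/Δψ = 0.9227 → d_rh = R√(Δφ²+q²Δλ²) = 12833.8 km
Excess = (12833.8 − 12522.1) / 12522.1 = 311.7 / 12522.1 = 2.49% ≈ 2.5%

2.5%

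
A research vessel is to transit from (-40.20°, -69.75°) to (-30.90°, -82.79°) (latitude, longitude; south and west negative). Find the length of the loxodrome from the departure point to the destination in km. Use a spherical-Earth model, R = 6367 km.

1566 km

Δψ = ln[tan(π/4+φ₂/2)/tan(π/4+φ₁/2)] = +0.1999;  Δφ = +0.1623 rad,  Δλ = -0.2276 rad
q = Δφ/Δψ = 0.8118
d = R·√(Δφ² + q²Δλ²) = 6367·0.24593 = 1566 km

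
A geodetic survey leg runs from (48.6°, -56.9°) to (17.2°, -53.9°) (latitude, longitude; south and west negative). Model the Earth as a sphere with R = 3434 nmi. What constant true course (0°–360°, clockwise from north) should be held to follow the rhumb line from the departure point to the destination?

175.5°

Meridional parts: M(φ₁)=+0.9732, M(φ₂)=+0.3048 → ΔM = -0.6684;  Δλ = +0.0524 rad
tan C = Δλ / ΔM = -0.0783 → C = 175.52°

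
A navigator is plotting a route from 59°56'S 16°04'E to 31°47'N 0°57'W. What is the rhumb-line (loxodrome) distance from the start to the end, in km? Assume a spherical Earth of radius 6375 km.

Δψ = ln[tan(π/4+φ₂/2)/tan(π/4+φ₁/2)] = +1.9002;  Δφ = +1.6008 rad,  Δλ = -0.2970 rad
q = Δφ/Δψ = 0.8424
d = R·√(Δφ² + q²Δλ²) = 6375·1.62019 = 10329 km

10329 km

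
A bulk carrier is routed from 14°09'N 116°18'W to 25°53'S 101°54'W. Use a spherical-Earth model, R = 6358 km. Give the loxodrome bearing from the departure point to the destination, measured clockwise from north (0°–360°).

Meridional parts: M(φ₁)=+0.2495, M(φ₂)=-0.4679 → ΔM = -0.7175;  Δλ = +0.2513 rad
tan C = Δλ / ΔM = -0.3503 → C = 160.69°

160.7°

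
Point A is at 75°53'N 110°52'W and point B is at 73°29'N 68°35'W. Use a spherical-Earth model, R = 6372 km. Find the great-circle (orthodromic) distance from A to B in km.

1241 km

cos σ = sin φ₁ sin φ₂ + cos φ₁ cos φ₂ cos Δλ
      = sin(75.88°)sin(73.48°) + cos(75.88°)cos(73.48°)cos(42.28°) = 0.9811
σ = 11.162° → d = Rσ = 6372·0.19482 = 1241 km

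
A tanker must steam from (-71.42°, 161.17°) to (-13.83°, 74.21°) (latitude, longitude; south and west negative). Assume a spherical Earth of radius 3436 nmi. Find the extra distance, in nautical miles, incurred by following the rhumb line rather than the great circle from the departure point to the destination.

Great circle: cos σ = sin φ₁ sin φ₂ + cos φ₁ cos φ₂ cos Δλ,  σ = 1.3253 rad → d_gc = 4553.9 nmi
Rhumb line: Δψ = +1.5667, q = Δφ/Δψ = 0.6416, d_rh = R√(Δφ²+q²Δλ²) = 4808.5 nmi
Excess = 4808.5 − 4553.9 = 254.6 ≈ 255 nmi

255 nmi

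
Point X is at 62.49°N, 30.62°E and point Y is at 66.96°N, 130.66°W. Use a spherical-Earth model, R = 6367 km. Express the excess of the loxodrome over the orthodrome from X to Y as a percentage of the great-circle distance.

38.1%

Great circle: σ = 0.8698 rad → d_gc = Rσ = 5538.1 km
Rhumb: Δφ = +0.0780, Δλ = -2.8149, Δψ = +0.1832, q = Δφ/Δψ = 0.4259 → d_rh = R√(Δφ²+q²Δλ²) = 7648.9 km
Excess = (7648.9 − 5538.1) / 5538.1 = 2110.8 / 5538.1 = 38.11% ≈ 38.1%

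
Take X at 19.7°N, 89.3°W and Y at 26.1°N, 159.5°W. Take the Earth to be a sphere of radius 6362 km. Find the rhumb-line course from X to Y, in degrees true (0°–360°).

Δψ = ln[tan(π/4+φ₂/2)/tan(π/4+φ₁/2)] = +0.1213
Δλ = -1.2252 rad (taken the short way round)
course = atan2(Δλ, Δψ) = 275.66°

275.7°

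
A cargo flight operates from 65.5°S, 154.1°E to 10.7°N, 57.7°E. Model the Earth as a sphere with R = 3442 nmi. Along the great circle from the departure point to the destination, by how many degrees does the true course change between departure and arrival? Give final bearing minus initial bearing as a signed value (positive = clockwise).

At departure: θ₁ = atan2(sin Δλ cos φ₂, cos φ₁ sin φ₂ − sin φ₁ cos φ₂ cos Δλ) = 268.67°
At arrival: θ₂ = atan2(sin Δλ cos φ₁, −cos φ₂ sin φ₁ + sin φ₂ cos φ₁ cos Δλ) = 335.04°
Δθ = θ₂ − θ₁ = +66.4°

+66.4°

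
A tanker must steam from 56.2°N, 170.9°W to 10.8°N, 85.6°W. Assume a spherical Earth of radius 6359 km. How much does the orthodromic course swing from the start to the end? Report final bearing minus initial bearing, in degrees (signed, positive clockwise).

Initial bearing θ₁ = atan2(sin Δλ cos φ₂, cos φ₁ sin φ₂ − sin φ₁ cos φ₂ cos Δλ) = 87.81°
Final bearing θ₂ = (initial bearing from the destination back to the start) + 180° = 145.53°
Δθ = θ₂ − θ₁ = +57.7°

+57.7°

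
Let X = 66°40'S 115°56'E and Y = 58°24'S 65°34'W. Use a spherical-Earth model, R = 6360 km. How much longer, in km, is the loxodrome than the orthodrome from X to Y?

Great circle: cos σ = sin φ₁ sin φ₂ + cos φ₁ cos φ₂ cos Δλ,  σ = 0.9587 rad → d_gc = 6097.2 km
Rhumb line: Δψ = +0.3151, q = Δφ/Δψ = 0.4579, d_rh = R√(Δφ²+q²Δλ²) = 9118.1 km
Excess = 9118.1 − 6097.2 = 3020.9 ≈ 3021 km

3021 km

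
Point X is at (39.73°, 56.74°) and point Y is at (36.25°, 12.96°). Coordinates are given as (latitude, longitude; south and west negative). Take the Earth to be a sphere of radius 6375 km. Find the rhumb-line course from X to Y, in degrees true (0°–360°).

264.2°

Meridional parts: M(φ₁)=+0.7568, M(φ₂)=+0.6797 → ΔM = -0.0771;  Δλ = -0.7641 rad
tan C = Δλ / ΔM = +9.9115 → C = 264.24°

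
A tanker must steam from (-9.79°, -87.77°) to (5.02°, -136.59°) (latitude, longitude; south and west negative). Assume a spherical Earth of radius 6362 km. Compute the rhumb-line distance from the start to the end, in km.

Rhumb course C = atan2(Δλ, Δψ) with Δψ = ln[tan(π/4+φ₂/2)/tan(π/4+φ₁/2)] = +0.2594, Δλ = -0.8521 → C = 286.93°
d = R·|Δφ| / |cos C| = 6362·0.25848 / 0.29127 = 5646 km

5646 km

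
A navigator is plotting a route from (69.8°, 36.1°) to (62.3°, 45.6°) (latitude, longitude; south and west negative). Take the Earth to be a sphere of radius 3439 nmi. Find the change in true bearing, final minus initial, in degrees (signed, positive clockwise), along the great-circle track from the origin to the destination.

+8.7°

Initial bearing θ₁ = atan2(sin Δλ cos φ₂, cos φ₁ sin φ₂ − sin φ₁ cos φ₂ cos Δλ) = 148.37°
Final bearing θ₂ = (initial bearing from the destination back to the start) + 180° = 157.07°
Δθ = θ₂ − θ₁ = +8.7°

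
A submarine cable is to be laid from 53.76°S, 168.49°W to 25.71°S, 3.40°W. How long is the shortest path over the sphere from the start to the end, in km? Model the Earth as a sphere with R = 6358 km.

Haversine: a = sin²(Δφ/2)+cos φ₁ cos φ₂ sin²(Δλ/2) = 0.58241;  σ = 2·atan2(√a,√(1−a))
σ = 99.487° → d = Rσ = 6358·1.73637 = 11040 km

11040 km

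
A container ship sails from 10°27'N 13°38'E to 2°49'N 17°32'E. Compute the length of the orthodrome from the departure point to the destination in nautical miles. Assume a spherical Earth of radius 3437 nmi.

513 nmi

Haversine: a = sin²(Δφ/2)+cos φ₁ cos φ₂ sin²(Δλ/2) = 0.00557;  σ = 2·atan2(√a,√(1−a))
σ = 8.559° → d = Rσ = 3437·0.14938 = 513 nmi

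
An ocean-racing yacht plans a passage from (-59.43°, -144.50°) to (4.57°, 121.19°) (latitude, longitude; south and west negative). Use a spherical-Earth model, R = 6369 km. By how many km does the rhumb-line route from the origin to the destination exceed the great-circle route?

Great circle: cos σ = sin φ₁ sin φ₂ + cos φ₁ cos φ₂ cos Δλ,  σ = 1.6777 rad → d_gc = 10685.3 km
Rhumb line: Δψ = +1.3771, q = Δφ/Δψ = 0.8111, d_rh = R√(Δφ²+q²Δλ²) = 11087.1 km
Excess = 11087.1 − 10685.3 = 401.8 ≈ 402 km

402 km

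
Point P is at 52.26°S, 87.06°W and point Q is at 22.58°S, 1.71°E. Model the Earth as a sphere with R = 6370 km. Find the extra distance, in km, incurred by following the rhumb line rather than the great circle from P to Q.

Great circle: cos σ = sin φ₁ sin φ₂ + cos φ₁ cos φ₂ cos Δλ,  σ = 1.2495 rad → d_gc = 7959.5 km
Rhumb line: Δψ = +0.6688, q = Δφ/Δψ = 0.7745, d_rh = R√(Δφ²+q²Δλ²) = 8325.5 km
Excess = 8325.5 − 7959.5 = 366.0 ≈ 366 km

366 km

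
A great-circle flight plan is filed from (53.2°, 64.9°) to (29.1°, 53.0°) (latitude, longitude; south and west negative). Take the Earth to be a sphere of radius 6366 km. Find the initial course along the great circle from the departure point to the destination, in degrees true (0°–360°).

θ = atan2( sin Δλ·cos φ₂ ,  cos φ₁ sin φ₂ − sin φ₁ cos φ₂ cos Δλ )
  = atan2(-0.1802, -0.3933) = 204.61°

204.6°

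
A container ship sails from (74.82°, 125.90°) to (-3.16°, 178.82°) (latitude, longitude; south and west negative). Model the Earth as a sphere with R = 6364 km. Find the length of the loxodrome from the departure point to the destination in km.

Δψ = ln[tan(π/4+φ₂/2)/tan(π/4+φ₁/2)] = -2.0707;  Δφ = -1.3610 rad,  Δλ = +0.9236 rad
q = Δφ/Δψ = 0.6573
d = R·√(Δφ² + q²Δλ²) = 6364·1.49026 = 9484 km

9484 km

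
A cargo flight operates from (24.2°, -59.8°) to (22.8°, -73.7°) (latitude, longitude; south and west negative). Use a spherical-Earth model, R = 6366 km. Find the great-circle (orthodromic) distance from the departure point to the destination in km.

cos σ = sin φ₁ sin φ₂ + cos φ₁ cos φ₂ cos Δλ
      = sin(24.20°)sin(22.80°) + cos(24.20°)cos(22.80°)cos(-13.90°) = 0.9751
σ = 12.818° → d = Rσ = 6366·0.22372 = 1424 km

1424 km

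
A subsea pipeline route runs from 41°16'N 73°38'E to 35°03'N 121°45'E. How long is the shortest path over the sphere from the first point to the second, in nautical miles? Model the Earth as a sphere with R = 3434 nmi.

2269 nmi

Haversine: a = sin²(Δφ/2)+cos φ₁ cos φ₂ sin²(Δλ/2) = 0.10520;  σ = 2·atan2(√a,√(1−a))
σ = 37.853° → d = Rσ = 3434·0.66065 = 2269 nmi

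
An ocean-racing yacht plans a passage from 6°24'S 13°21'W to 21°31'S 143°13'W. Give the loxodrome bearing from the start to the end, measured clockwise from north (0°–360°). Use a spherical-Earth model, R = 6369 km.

Δψ = ln[tan(π/4+φ₂/2)/tan(π/4+φ₁/2)] = -0.2728
Δλ = -2.2666 rad (taken the short way round)
course = atan2(Δλ, Δψ) = 263.14°

263.1°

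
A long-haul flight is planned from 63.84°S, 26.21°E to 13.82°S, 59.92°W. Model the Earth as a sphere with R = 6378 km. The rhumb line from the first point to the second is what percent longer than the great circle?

4.8%

Great circle: σ = 1.3250 rad → d_gc = Rσ = 8451.0 km
Rhumb: Δφ = +0.8730, Δλ = -1.5033, Δψ = +1.2160, q = Δφ/Δψ = 0.7180 → d_rh = R√(Δφ²+q²Δλ²) = 8853.6 km
Excess = (8853.6 − 8451.0) / 8451.0 = 402.6 / 8451.0 = 4.76% ≈ 4.8%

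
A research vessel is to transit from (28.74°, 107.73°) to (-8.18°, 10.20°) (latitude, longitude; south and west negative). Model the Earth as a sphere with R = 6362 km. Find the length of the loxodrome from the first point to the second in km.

11232 km

Δψ = ln[tan(π/4+φ₂/2)/tan(π/4+φ₁/2)] = -0.6673;  Δφ = -0.6444 rad,  Δλ = -1.7022 rad
q = Δφ/Δψ = 0.9656
d = R·√(Δφ² + q²Δλ²) = 6362·1.76547 = 11232 km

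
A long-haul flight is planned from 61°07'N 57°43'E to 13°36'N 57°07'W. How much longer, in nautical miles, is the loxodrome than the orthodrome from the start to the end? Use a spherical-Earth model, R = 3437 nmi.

486 nmi

Great circle: cos σ = sin φ₁ sin φ₂ + cos φ₁ cos φ₂ cos Δλ,  σ = 1.5621 rad → d_gc = 5368.9 nmi
Rhumb line: Δψ = -1.1170, q = Δφ/Δψ = 0.7425, d_rh = R√(Δφ²+q²Δλ²) = 5855.1 nmi
Excess = 5855.1 − 5368.9 = 486.2 ≈ 486 nmi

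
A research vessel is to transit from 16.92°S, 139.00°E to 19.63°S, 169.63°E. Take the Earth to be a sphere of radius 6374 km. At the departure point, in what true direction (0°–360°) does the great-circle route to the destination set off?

100.1°

N = sin Δλ·cos φ₂ = +0.4799;  D = cos φ₁ sin φ₂ − sin φ₁ cos φ₂ cos Δλ = -0.0855
initial course = atan2(N, D) = 100.11°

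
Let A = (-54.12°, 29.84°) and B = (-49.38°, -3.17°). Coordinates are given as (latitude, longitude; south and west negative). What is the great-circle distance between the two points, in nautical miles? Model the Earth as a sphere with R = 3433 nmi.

1245 nmi

cos σ = sin φ₁ sin φ₂ + cos φ₁ cos φ₂ cos Δλ
      = sin(-54.12°)sin(-49.38°) + cos(-54.12°)cos(-49.38°)cos(-33.01°) = 0.9350
σ = 20.774° → d = Rσ = 3433·0.36258 = 1245 nmi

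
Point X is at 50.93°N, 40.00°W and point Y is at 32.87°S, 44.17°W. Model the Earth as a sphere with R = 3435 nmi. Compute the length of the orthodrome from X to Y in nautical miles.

Haversine: a = sin²(Δφ/2)+cos φ₁ cos φ₂ sin²(Δλ/2) = 0.44670;  σ = 2·atan2(√a,√(1−a))
σ = 83.881° → d = Rσ = 3435·1.46400 = 5029 nmi

5029 nmi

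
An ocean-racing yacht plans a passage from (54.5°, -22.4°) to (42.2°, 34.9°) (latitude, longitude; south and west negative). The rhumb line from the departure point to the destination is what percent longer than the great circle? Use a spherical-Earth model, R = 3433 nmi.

2.5%

Great circle: σ = 0.6773 rad → d_gc = Rσ = 2325.2 nmi
Rhumb: Δφ = -0.2147, Δλ = +1.0001, Δψ = -0.3252, q = Δφ/Δψ = 0.6600 → d_rh = R√(Δφ²+q²Δλ²) = 2382.9 nmi
Excess = (2382.9 − 2325.2) / 2325.2 = 57.7 / 2325.2 = 2.48% ≈ 2.5%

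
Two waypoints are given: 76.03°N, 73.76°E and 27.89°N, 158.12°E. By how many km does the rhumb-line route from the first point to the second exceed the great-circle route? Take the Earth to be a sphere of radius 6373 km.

436 km

Great circle: cos σ = sin φ₁ sin φ₂ + cos φ₁ cos φ₂ cos Δλ,  σ = 1.0759 rad → d_gc = 6856.9 km
Rhumb line: Δψ = -1.5923, q = Δφ/Δψ = 0.5277, d_rh = R√(Δφ²+q²Δλ²) = 7293.0 km
Excess = 7293.0 − 6856.9 = 436.1 ≈ 436 km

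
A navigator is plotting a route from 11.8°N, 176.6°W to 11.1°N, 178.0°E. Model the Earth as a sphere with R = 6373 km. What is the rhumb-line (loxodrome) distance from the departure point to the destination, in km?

Rhumb course C = atan2(Δλ, Δψ) with Δψ = ln[tan(π/4+φ₂/2)/tan(π/4+φ₁/2)] = -0.0125, Δλ = -0.0942 → C = 262.47°
d = R·|Δφ| / |cos C| = 6373·0.01222 / 0.13112 = 594 km

594 km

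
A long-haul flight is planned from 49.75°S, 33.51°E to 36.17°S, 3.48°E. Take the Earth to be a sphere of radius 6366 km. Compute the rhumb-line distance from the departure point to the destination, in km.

2857 km

Δψ = ln[tan(π/4+φ₂/2)/tan(π/4+φ₁/2)] = +0.3260;  Δφ = +0.2370 rad,  Δλ = -0.5241 rad
q = Δφ/Δψ = 0.7271
d = R·√(Δφ² + q²Δλ²) = 6366·0.44879 = 2857 km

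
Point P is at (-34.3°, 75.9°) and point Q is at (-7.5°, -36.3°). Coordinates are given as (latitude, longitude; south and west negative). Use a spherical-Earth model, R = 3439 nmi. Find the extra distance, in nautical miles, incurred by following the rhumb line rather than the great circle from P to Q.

200 nmi

Great circle: cos σ = sin φ₁ sin φ₂ + cos φ₁ cos φ₂ cos Δλ,  σ = 1.8089 rad → d_gc = 6221.0 nmi
Rhumb line: Δψ = +0.5067, q = Δφ/Δψ = 0.9231, d_rh = R√(Δφ²+q²Δλ²) = 6421.4 nmi
Excess = 6421.4 − 6221.0 = 200.4 ≈ 200 nmi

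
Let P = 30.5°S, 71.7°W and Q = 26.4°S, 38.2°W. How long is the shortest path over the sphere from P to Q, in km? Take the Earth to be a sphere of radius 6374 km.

Haversine: a = sin²(Δφ/2)+cos φ₁ cos φ₂ sin²(Δλ/2) = 0.06538;  σ = 2·atan2(√a,√(1−a))
σ = 29.630° → d = Rσ = 6374·0.51714 = 3296 km

3296 km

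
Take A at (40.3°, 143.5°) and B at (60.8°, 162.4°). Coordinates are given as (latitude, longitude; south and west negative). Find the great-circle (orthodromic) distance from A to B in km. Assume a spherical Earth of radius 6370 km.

2620 km

Haversine: a = sin²(Δφ/2)+cos φ₁ cos φ₂ sin²(Δλ/2) = 0.04169;  σ = 2·atan2(√a,√(1−a))
σ = 23.564° → d = Rσ = 6370·0.41127 = 2620 km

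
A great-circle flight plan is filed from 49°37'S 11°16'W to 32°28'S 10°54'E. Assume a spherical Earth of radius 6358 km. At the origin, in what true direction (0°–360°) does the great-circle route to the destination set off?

52.1°

N = sin Δλ·cos φ₂ = +0.3183;  D = cos φ₁ sin φ₂ − sin φ₁ cos φ₂ cos Δλ = +0.2474
initial course = atan2(N, D) = 52.15°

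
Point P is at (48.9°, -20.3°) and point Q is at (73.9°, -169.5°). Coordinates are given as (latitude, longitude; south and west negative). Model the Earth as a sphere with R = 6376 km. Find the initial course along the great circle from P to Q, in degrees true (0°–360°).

θ = atan2( sin Δλ·cos φ₂ ,  cos φ₁ sin φ₂ − sin φ₁ cos φ₂ cos Δλ )
  = atan2(-0.1420, +0.8111) = 350.07°

350.1°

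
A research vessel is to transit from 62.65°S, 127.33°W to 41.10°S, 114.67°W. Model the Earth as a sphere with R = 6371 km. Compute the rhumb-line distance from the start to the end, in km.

2541 km

Δψ = ln[tan(π/4+φ₂/2)/tan(π/4+φ₁/2)] = +0.6252;  Δφ = +0.3761 rad,  Δλ = +0.2210 rad
q = Δφ/Δψ = 0.6016
d = R·√(Δφ² + q²Δλ²) = 6371·0.39891 = 2541 km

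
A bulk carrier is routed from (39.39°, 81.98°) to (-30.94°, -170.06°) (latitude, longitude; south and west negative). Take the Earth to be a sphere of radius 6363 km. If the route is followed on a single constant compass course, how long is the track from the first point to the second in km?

13631 km

Δψ = ln[tan(π/4+φ₂/2)/tan(π/4+φ₁/2)] = -1.3174;  Δφ = -1.2275 rad,  Δλ = +1.8843 rad
q = Δφ/Δψ = 0.9317
d = R·√(Δφ² + q²Δλ²) = 6363·2.14220 = 13631 km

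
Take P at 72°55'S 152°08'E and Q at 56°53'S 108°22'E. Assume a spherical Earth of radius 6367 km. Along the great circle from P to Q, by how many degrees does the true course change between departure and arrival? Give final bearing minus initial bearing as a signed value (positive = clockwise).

+40.3°

At departure: θ₁ = atan2(sin Δλ cos φ₂, cos φ₁ sin φ₂ − sin φ₁ cos φ₂ cos Δλ) = 289.13°
At arrival: θ₂ = atan2(sin Δλ cos φ₁, −cos φ₂ sin φ₁ + sin φ₂ cos φ₁ cos Δλ) = 329.47°
Δθ = θ₂ − θ₁ = +40.3°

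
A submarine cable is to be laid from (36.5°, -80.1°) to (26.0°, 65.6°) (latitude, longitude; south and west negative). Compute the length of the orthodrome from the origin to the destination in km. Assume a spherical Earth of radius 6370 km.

12189 km

Haversine: a = sin²(Δφ/2)+cos φ₁ cos φ₂ sin²(Δλ/2) = 0.66805;  σ = 2·atan2(√a,√(1−a))
σ = 109.640° → d = Rσ = 6370·1.91357 = 12189 km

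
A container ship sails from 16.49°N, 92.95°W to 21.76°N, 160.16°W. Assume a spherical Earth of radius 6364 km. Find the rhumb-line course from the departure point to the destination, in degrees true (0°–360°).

274.7°

Δψ = ln[tan(π/4+φ₂/2)/tan(π/4+φ₁/2)] = +0.0974
Δλ = -1.1730 rad (taken the short way round)
course = atan2(Δλ, Δψ) = 274.75°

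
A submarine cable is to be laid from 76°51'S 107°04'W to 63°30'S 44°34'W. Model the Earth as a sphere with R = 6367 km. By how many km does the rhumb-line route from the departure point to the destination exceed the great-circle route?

117 km

Great circle: cos σ = sin φ₁ sin φ₂ + cos φ₁ cos φ₂ cos Δλ,  σ = 0.4069 rad → d_gc = 2590.9 km
Rhumb line: Δψ = +0.7144, q = Δφ/Δψ = 0.3262, d_rh = R√(Δφ²+q²Δλ²) = 2707.8 km
Excess = 2707.8 − 2590.9 = 116.9 ≈ 117 km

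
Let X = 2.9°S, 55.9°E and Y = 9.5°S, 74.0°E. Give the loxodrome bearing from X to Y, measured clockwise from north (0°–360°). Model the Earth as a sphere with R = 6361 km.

Δψ = ln[tan(π/4+φ₂/2)/tan(π/4+φ₁/2)] = -0.1159
Δλ = +0.3159 rad (taken the short way round)
course = atan2(Δλ, Δψ) = 110.15°

110.2°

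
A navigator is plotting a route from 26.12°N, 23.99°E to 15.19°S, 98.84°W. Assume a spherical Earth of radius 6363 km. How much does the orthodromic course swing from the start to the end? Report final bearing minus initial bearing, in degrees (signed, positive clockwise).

-21.2°

Initial bearing θ₁ = atan2(sin Δλ cos φ₂, cos φ₁ sin φ₂ − sin φ₁ cos φ₂ cos Δλ) = 269.65°
Final bearing θ₂ = (initial bearing from the destination back to the start) + 180° = 248.49°
Δθ = θ₂ − θ₁ = -21.2°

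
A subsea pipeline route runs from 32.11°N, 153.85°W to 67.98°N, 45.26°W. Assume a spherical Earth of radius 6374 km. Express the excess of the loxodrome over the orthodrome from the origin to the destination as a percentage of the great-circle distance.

11.0%

Great circle: σ = 1.1685 rad → d_gc = Rσ = 7448.0 km
Rhumb: Δφ = +0.6260, Δλ = +1.8953, Δψ = +1.0447, q = Δφ/Δψ = 0.5993 → d_rh = R√(Δφ²+q²Δλ²) = 8266.2 km
Excess = (8266.2 − 7448.0) / 7448.0 = 818.2 / 7448.0 = 10.99% ≈ 11.0%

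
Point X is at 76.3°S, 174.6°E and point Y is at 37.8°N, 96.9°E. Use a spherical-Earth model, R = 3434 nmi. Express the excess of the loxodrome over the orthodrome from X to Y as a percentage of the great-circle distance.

Great circle: σ = 2.1599 rad → d_gc = Rσ = 7417.0 nmi
Rhumb: Δφ = +1.9914, Δλ = -1.3561, Δψ = +2.8328, q = Δφ/Δψ = 0.7030 → d_rh = R√(Δφ²+q²Δλ²) = 7581.8 nmi
Excess = (7581.8 − 7417.0) / 7417.0 = 164.8 / 7417.0 = 2.22% ≈ 2.2%

2.2%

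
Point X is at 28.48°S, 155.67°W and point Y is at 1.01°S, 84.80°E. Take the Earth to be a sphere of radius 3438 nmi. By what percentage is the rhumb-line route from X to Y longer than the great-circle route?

Great circle: σ = 2.0095 rad → d_gc = Rσ = 6908.6 nmi
Rhumb: Δφ = +0.4794, Δλ = -2.0862, Δψ = +0.5013, q = Δφ/Δψ = 0.9564 → d_rh = R√(Δφ²+q²Δλ²) = 7055.2 nmi
Excess = (7055.2 − 6908.6) / 6908.6 = 146.6 / 6908.6 = 2.12% ≈ 2.1%

2.1%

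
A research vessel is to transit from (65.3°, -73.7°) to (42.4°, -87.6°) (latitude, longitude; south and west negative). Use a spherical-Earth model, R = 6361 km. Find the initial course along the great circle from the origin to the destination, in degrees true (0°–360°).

N = sin Δλ·cos φ₂ = -0.1774;  D = cos φ₁ sin φ₂ − sin φ₁ cos φ₂ cos Δλ = -0.3695
initial course = atan2(N, D) = 205.65°

205.6°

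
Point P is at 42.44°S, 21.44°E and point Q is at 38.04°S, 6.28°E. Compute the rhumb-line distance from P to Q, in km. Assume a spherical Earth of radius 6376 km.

Rhumb course C = atan2(Δλ, Δψ) with Δψ = ln[tan(π/4+φ₂/2)/tan(π/4+φ₁/2)] = +0.1007, Δλ = -0.2646 → C = 290.83°
d = R·|Δφ| / |cos C| = 6376·0.07679 / 0.35558 = 1377 km

1377 km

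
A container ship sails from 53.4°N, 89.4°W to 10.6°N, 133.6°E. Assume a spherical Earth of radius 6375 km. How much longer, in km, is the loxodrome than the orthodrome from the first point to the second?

1427 km

Great circle: cos σ = sin φ₁ sin φ₂ + cos φ₁ cos φ₂ cos Δλ,  σ = 1.8556 rad → d_gc = 11829.2 km
Rhumb line: Δψ = -0.9204, q = Δφ/Δψ = 0.8116, d_rh = R√(Δφ²+q²Δλ²) = 13256.2 km
Excess = 13256.2 − 11829.2 = 1427.0 ≈ 1427 km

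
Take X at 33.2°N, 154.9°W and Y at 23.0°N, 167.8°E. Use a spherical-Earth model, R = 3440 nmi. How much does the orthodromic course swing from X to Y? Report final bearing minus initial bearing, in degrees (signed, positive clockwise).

Initial bearing θ₁ = atan2(sin Δλ cos φ₂, cos φ₁ sin φ₂ − sin φ₁ cos φ₂ cos Δλ) = 262.44°
Final bearing θ₂ = (initial bearing from the destination back to the start) + 180° = 244.31°
Δθ = θ₂ − θ₁ = -18.1°

-18.1°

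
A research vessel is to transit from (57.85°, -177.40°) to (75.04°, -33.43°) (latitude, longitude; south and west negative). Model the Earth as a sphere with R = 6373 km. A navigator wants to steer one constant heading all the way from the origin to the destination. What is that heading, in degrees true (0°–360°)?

Δψ = ln[tan(π/4+φ₂/2)/tan(π/4+φ₁/2)] = +0.7861
Δλ = +2.5128 rad (taken the short way round)
course = atan2(Δλ, Δψ) = 72.63°

72.6°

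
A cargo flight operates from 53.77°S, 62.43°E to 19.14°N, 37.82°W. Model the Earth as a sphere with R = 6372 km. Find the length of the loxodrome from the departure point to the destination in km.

Δψ = ln[tan(π/4+φ₂/2)/tan(π/4+φ₁/2)] = +1.4578;  Δφ = +1.2725 rad,  Δλ = -1.7497 rad
q = Δφ/Δψ = 0.8729
d = R·√(Δφ² + q²Δλ²) = 6372·1.98795 = 12667 km

12667 km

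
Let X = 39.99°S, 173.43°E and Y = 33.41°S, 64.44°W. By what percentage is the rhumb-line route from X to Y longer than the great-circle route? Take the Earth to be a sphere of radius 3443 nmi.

9.9%

Great circle: σ = 1.5571 rad → d_gc = Rσ = 5361.0 nmi
Rhumb: Δφ = +0.1148, Δλ = +2.1316, Δψ = +0.1434, q = Δφ/Δψ = 0.8008 → d_rh = R√(Δφ²+q²Δλ²) = 5890.7 nmi
Excess = (5890.7 − 5361.0) / 5361.0 = 529.7 / 5361.0 = 9.88% ≈ 9.9%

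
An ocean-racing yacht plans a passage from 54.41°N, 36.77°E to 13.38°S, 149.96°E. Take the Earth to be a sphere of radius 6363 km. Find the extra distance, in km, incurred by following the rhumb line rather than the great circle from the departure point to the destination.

506 km

Great circle: cos σ = sin φ₁ sin φ₂ + cos φ₁ cos φ₂ cos Δλ,  σ = 1.9945 rad → d_gc = 12691.0 km
Rhumb line: Δψ = -1.3721, q = Δφ/Δψ = 0.8623, d_rh = R√(Δφ²+q²Δλ²) = 13197.4 km
Excess = 13197.4 − 12691.0 = 506.4 ≈ 506 km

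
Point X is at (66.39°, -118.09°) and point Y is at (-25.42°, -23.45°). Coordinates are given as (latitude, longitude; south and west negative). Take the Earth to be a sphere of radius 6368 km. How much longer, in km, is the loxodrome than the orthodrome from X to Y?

389 km

Great circle: cos σ = sin φ₁ sin φ₂ + cos φ₁ cos φ₂ cos Δλ,  σ = 2.0071 rad → d_gc = 12781.1 km
Rhumb line: Δψ = -2.0244, q = Δφ/Δψ = 0.7915, d_rh = R√(Δφ²+q²Δλ²) = 13169.7 km
Excess = 13169.7 − 12781.1 = 388.6 ≈ 389 km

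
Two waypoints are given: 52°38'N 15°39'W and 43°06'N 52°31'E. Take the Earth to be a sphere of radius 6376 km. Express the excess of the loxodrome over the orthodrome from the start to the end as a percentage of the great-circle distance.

3.5%

Great circle: σ = 0.7843 rad → d_gc = Rσ = 5001.0 km
Rhumb: Δφ = -0.1664, Δλ = +1.1897, Δψ = -0.2490, q = Δφ/Δψ = 0.6682 → d_rh = R√(Δφ²+q²Δλ²) = 5178.5 km
Excess = (5178.5 − 5001.0) / 5001.0 = 177.5 / 5001.0 = 3.549% ≈ 3.5%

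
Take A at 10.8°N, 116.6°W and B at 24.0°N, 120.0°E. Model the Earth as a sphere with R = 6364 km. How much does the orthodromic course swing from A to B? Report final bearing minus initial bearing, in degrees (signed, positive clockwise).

-58.4°

At departure: θ₁ = atan2(sin Δλ cos φ₂, cos φ₁ sin φ₂ − sin φ₁ cos φ₂ cos Δλ) = 302.92°
At arrival: θ₂ = atan2(sin Δλ cos φ₁, −cos φ₂ sin φ₁ + sin φ₂ cos φ₁ cos Δλ) = 244.50°
Δθ = θ₂ − θ₁ = -58.4°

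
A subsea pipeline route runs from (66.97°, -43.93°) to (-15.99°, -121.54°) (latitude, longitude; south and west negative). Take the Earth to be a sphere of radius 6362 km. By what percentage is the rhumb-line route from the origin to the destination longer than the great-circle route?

Great circle: σ = 1.7445 rad → d_gc = Rσ = 11098.4 km
Rhumb: Δφ = -1.4479, Δλ = -1.3546, Δψ = -1.8738, q = Δφ/Δψ = 0.7727 → d_rh = R√(Δφ²+q²Δλ²) = 11366.6 km
Excess = (11366.6 − 11098.4) / 11098.4 = 268.2 / 11098.4 = 2.42% ≈ 2.4%

2.4%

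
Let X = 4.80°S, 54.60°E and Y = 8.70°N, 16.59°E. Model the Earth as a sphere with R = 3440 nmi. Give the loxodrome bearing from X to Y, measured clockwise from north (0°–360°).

289.6°

Meridional parts: M(φ₁)=-0.0839, M(φ₂)=+0.1524 → ΔM = +0.2363;  Δλ = -0.6634 rad
tan C = Δλ / ΔM = -2.8074 → C = 289.61°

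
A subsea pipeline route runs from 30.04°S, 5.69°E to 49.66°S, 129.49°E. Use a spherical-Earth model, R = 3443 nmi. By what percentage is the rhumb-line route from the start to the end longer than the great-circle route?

11.6%

Great circle: σ = 1.5009 rad → d_gc = Rσ = 5167.6 nmi
Rhumb: Δφ = -0.3424, Δλ = +2.1607, Δψ = -0.4514, q = Δφ/Δψ = 0.7587 → d_rh = R√(Δφ²+q²Δλ²) = 5765.7 nmi
Excess = (5765.7 − 5167.6) / 5167.6 = 598.1 / 5167.6 = 11.57% ≈ 11.6%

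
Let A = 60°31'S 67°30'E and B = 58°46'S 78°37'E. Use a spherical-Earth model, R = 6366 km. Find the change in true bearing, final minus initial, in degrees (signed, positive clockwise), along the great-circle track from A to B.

-9.6°

At departure: θ₁ = atan2(sin Δλ cos φ₂, cos φ₁ sin φ₂ − sin φ₁ cos φ₂ cos Δλ) = 77.55°
At arrival: θ₂ = atan2(sin Δλ cos φ₁, −cos φ₂ sin φ₁ + sin φ₂ cos φ₁ cos Δλ) = 67.95°
Δθ = θ₂ − θ₁ = -9.6°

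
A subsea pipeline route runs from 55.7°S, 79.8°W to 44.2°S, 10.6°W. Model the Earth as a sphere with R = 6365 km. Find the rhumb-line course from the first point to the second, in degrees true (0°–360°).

Meridional parts: M(φ₁)=-1.1757, M(φ₂)=-0.8618 → ΔM = +0.3140;  Δλ = +1.2078 rad
tan C = Δλ / ΔM = +3.8469 → C = 75.43°

75.4°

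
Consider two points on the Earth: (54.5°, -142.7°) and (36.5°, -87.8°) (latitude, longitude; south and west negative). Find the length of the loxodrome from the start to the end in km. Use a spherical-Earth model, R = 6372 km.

4675 km

Rhumb course C = atan2(Δλ, Δψ) with Δψ = ln[tan(π/4+φ₂/2)/tan(π/4+φ₁/2)] = -0.4540, Δλ = +0.9582 → C = 115.35°
d = R·|Δφ| / |cos C| = 6372·0.31416 / 0.42819 = 4675 km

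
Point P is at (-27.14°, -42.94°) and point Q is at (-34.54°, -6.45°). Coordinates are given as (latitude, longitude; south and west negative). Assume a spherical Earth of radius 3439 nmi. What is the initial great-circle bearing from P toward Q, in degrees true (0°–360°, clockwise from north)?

112.5°

N = sin Δλ·cos φ₂ = +0.4899;  D = cos φ₁ sin φ₂ − sin φ₁ cos φ₂ cos Δλ = -0.2025
initial course = atan2(N, D) = 112.46°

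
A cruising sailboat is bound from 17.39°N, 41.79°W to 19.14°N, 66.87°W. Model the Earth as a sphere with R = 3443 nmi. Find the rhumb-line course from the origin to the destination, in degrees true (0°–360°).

Δψ = ln[tan(π/4+φ₂/2)/tan(π/4+φ₁/2)] = +0.0322
Δλ = -0.4377 rad (taken the short way round)
course = atan2(Δλ, Δψ) = 274.20°

274.2°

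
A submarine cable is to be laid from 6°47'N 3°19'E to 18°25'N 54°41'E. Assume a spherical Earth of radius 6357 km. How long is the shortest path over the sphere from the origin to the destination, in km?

Haversine: a = sin²(Δφ/2)+cos φ₁ cos φ₂ sin²(Δλ/2) = 0.18724;  σ = 2·atan2(√a,√(1−a))
σ = 51.279° → d = Rσ = 6357·0.89499 = 5689 km

5689 km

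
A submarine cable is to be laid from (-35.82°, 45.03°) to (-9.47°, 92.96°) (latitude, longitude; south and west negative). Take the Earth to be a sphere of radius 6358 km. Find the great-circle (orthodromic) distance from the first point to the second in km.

Haversine: a = sin²(Δφ/2)+cos φ₁ cos φ₂ sin²(Δλ/2) = 0.18390;  σ = 2·atan2(√a,√(1−a))
σ = 50.788° → d = Rσ = 6358·0.88642 = 5636 km

5636 km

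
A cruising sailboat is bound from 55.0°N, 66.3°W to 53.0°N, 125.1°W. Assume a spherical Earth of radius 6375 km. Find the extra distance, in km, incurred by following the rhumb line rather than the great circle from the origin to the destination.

Great circle: cos σ = sin φ₁ sin φ₂ + cos φ₁ cos φ₂ cos Δλ,  σ = 0.5863 rad → d_gc = 3737.4 km
Rhumb line: Δψ = -0.0594, q = Δφ/Δψ = 0.5876, d_rh = R√(Δφ²+q²Δλ²) = 3851.0 km
Excess = 3851.0 − 3737.4 = 113.6 ≈ 114 km

114 km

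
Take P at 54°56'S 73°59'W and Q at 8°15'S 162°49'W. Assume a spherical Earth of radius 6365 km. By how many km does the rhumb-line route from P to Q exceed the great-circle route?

Great circle: cos σ = sin φ₁ sin φ₂ + cos φ₁ cos φ₂ cos Δλ,  σ = 1.4414 rad → d_gc = 9174.6 km
Rhumb line: Δψ = +1.0077, q = Δφ/Δψ = 0.8085, d_rh = R√(Δφ²+q²Δλ²) = 9516.3 km
Excess = 9516.3 − 9174.6 = 341.7 ≈ 342 km

342 km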